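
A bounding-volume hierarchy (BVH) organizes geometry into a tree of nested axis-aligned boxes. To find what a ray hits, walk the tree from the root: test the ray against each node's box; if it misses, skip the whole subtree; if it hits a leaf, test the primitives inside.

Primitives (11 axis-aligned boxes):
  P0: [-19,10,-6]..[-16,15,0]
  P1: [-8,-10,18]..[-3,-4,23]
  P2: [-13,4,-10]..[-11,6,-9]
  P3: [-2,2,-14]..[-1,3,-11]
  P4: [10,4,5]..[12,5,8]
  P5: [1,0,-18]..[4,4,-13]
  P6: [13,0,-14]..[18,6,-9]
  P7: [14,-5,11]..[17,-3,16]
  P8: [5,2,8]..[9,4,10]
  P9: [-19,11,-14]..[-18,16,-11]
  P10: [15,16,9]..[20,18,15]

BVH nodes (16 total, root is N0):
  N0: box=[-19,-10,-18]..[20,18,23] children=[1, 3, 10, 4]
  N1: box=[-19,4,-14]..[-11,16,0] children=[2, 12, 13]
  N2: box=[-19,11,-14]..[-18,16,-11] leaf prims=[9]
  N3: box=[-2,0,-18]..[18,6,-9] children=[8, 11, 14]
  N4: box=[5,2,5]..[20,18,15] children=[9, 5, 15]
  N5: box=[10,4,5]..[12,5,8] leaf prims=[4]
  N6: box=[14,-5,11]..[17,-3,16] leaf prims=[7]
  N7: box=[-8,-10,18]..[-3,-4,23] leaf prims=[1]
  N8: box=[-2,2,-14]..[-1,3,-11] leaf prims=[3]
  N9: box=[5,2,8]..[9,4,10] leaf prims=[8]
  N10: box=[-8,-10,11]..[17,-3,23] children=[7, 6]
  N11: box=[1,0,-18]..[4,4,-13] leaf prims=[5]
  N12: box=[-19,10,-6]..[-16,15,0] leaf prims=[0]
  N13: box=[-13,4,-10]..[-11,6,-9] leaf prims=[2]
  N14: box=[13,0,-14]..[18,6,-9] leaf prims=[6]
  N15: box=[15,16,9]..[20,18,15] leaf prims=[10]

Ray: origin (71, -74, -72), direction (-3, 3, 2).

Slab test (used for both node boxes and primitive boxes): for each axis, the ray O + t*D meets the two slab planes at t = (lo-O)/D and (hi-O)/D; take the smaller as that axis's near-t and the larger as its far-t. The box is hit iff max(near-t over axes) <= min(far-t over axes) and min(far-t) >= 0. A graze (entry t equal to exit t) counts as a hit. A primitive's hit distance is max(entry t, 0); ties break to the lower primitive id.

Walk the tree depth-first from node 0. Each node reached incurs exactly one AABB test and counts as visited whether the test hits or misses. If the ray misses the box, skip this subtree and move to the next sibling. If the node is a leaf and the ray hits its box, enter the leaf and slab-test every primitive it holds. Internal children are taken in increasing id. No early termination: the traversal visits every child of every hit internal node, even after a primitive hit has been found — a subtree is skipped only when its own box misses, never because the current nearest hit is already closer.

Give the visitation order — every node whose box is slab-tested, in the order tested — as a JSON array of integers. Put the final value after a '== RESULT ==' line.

Traverse from the root:
N0 x:[17,30] y:[64/3,92/3] z:[27,95/2] -> hit [27,30], descend [1, 3, 4, 10]
  N1 x:[82/3,30] y:[26,30] z:[29,36] -> hit [29,30], descend [2, 12, 13]
    N2 x:[89/3,30] y:[85/3,30] z:[29,61/2] -> hit [89/3,30] leaf, test {P9@t=89/3}
    N12 x:[29,30] y:[28,89/3] z:[33,36] -> miss, prune
    N13 x:[82/3,28] y:[26,80/3] z:[31,63/2] -> miss, prune
  N3 x:[53/3,73/3] y:[74/3,80/3] z:[27,63/2] -> miss, prune
  N4 x:[17,22] y:[76/3,92/3] z:[77/2,87/2] -> miss, prune
  N10 x:[18,79/3] y:[64/3,71/3] z:[83/2,95/2] -> miss, prune

Visited [0, 1, 2, 12, 13, 3, 4, 10]. Tests: 8 box, 1 leaf. Nearest: P9.

== RESULT ==
[0, 1, 2, 12, 13, 3, 4, 10]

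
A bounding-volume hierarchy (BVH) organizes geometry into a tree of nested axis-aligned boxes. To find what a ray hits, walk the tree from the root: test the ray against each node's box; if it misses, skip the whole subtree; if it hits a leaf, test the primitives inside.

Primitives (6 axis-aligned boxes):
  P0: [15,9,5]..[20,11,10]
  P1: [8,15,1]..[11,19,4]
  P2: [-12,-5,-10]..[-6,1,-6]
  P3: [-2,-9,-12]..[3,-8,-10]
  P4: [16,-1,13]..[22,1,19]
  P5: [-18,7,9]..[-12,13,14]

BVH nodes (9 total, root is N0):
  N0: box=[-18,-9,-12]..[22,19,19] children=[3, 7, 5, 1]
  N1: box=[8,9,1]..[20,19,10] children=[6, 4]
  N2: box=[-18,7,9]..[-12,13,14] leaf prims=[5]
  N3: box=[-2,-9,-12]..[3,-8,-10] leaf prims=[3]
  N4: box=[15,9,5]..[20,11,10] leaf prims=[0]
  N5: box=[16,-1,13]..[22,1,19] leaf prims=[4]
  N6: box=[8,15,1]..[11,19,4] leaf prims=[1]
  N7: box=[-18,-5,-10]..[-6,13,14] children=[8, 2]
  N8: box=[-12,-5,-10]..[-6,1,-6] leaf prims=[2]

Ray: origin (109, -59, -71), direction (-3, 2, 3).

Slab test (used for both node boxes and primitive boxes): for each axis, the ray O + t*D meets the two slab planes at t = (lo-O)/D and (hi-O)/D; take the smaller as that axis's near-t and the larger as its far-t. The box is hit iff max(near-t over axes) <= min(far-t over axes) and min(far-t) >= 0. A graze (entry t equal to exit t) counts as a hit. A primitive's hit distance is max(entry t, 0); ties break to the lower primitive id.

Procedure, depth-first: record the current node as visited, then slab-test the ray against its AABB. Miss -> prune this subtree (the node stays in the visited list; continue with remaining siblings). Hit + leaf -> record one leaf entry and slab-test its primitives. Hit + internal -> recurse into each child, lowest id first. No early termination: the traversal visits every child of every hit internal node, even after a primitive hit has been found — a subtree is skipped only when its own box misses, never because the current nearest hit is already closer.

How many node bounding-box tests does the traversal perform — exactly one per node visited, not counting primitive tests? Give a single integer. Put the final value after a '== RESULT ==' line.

Trace the traversal:
N0 x:[29,127/3] y:[25,39] z:[59/3,30] -> hit [29,30], descend [1, 3, 5, 7]
  N1 x:[89/3,101/3] y:[34,39] z:[24,27] -> miss, prune
  N3 x:[106/3,37] y:[25,51/2] z:[59/3,61/3] -> miss, prune
  N5 x:[29,31] y:[29,30] z:[28,30] -> hit [29,30] leaf, test {P4@t=29}
  N7 x:[115/3,127/3] y:[27,36] z:[61/3,85/3] -> miss, prune

order=[0, 1, 3, 5, 7]  |boxes|=5  |leaves|=1  hit=P4

== RESULT ==
5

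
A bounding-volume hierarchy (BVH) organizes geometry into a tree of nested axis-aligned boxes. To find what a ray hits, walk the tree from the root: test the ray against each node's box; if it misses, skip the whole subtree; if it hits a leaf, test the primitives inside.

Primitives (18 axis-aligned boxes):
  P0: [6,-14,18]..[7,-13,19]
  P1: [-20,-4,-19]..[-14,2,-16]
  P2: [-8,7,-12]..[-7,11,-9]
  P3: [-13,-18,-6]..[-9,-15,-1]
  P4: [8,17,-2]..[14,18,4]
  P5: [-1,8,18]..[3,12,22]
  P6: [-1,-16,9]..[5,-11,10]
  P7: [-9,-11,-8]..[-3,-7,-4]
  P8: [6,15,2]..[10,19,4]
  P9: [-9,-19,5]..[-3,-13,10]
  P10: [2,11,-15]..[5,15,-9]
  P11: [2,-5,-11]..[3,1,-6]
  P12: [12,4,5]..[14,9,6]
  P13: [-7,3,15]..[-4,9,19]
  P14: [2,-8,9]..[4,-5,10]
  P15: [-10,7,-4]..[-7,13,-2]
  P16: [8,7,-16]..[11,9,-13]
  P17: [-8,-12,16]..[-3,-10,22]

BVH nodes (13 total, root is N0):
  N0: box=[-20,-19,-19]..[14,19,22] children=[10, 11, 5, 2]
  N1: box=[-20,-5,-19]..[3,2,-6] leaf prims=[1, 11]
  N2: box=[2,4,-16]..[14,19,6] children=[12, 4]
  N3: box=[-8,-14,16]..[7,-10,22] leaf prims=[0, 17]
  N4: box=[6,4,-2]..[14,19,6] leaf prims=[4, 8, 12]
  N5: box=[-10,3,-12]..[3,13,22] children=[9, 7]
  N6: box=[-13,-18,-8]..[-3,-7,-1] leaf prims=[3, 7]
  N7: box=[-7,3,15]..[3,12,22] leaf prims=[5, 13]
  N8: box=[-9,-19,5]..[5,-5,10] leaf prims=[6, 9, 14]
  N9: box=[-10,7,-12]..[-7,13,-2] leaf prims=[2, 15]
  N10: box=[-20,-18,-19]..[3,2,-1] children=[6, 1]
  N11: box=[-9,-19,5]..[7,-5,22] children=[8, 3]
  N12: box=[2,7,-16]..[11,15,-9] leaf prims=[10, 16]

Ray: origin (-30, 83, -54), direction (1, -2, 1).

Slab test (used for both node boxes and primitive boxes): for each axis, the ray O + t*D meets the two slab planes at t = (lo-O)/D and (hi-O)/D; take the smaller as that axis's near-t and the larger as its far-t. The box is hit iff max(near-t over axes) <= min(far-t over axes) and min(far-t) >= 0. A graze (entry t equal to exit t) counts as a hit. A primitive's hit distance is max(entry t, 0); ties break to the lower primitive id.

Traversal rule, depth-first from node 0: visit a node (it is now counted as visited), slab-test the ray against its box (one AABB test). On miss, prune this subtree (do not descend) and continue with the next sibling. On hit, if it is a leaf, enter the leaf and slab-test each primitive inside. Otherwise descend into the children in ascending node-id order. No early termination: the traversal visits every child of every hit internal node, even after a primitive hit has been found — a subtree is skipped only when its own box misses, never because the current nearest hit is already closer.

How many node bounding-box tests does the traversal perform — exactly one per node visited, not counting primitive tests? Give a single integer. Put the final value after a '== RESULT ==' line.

Traverse from the root:
N0 x:[10,44] y:[32,51] z:[35,76] -> hit [35,44], descend [2, 5, 10, 11]
  N2 x:[32,44] y:[32,79/2] z:[38,60] -> hit [38,79/2], descend [4, 12]
    N4 x:[36,44] y:[32,79/2] z:[52,60] -> miss, prune
    N12 x:[32,41] y:[34,38] z:[38,45] -> hit [38,38] leaf, test {P10(miss), P16@t=38}
  N5 x:[20,33] y:[35,40] z:[42,76] -> miss, prune
  N10 x:[10,33] y:[81/2,101/2] z:[35,53] -> miss, prune
  N11 x:[21,37] y:[44,51] z:[59,76] -> miss, prune

Visited [0, 2, 4, 12, 5, 10, 11]. Tests: 7 box, 1 leaf. Nearest: P16.

== RESULT ==
7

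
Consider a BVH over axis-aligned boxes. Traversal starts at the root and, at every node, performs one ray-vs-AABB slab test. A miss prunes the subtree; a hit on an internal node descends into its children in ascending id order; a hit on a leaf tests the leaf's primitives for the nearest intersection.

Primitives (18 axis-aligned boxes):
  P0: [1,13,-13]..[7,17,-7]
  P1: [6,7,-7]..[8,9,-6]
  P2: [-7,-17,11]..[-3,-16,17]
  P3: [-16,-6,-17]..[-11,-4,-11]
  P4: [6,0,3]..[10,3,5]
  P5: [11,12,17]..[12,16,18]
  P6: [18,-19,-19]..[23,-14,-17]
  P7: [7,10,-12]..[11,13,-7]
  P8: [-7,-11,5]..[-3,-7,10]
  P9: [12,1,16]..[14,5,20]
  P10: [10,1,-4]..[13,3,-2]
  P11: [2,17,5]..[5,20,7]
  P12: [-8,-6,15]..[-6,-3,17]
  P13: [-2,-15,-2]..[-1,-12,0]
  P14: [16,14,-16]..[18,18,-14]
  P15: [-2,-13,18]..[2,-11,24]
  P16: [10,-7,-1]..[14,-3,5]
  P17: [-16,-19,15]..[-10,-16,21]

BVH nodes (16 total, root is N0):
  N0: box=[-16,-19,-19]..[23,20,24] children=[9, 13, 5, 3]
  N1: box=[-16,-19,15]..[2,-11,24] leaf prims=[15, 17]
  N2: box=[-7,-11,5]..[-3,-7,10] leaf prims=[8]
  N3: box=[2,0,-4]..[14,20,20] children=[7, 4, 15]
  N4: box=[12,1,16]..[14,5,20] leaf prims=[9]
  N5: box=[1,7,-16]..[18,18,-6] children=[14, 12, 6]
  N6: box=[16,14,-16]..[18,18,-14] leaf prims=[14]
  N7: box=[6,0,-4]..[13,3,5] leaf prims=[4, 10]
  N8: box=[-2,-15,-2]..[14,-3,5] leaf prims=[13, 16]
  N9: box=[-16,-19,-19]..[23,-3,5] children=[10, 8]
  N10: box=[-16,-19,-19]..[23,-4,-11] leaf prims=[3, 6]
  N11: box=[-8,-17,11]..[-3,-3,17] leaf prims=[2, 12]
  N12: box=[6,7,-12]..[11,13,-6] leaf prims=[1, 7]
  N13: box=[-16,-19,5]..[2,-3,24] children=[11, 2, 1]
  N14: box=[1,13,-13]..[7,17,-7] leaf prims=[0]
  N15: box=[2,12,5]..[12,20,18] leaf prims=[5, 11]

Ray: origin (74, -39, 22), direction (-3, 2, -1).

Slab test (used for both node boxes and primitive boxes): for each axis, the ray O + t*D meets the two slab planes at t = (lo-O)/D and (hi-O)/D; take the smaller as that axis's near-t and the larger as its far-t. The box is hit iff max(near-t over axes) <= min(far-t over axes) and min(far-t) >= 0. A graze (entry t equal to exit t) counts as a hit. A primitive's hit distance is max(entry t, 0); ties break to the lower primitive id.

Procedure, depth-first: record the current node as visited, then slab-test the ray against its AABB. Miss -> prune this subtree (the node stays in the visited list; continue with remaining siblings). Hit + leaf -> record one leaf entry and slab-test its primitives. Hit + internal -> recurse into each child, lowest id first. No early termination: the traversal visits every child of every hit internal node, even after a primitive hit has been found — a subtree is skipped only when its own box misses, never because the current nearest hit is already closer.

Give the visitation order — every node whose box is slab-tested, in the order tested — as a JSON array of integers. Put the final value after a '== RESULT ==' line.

Walk:
N0 x:[17,30] y:[10,59/2] z:[-2,41] -> hit [17,59/2], descend [3, 5, 9, 13]
  N3 x:[20,24] y:[39/2,59/2] z:[2,26] -> hit [20,24], descend [4, 7, 15]
    N4 x:[20,62/3] y:[20,22] z:[2,6] -> miss, prune
    N7 x:[61/3,68/3] y:[39/2,21] z:[17,26] -> hit [61/3,21] leaf, test {P4(miss), P10(miss)}
    N15 x:[62/3,24] y:[51/2,59/2] z:[4,17] -> miss, prune
  N5 x:[56/3,73/3] y:[23,57/2] z:[28,38] -> miss, prune
  N9 x:[17,30] y:[10,18] z:[17,41] -> hit [17,18], descend [8, 10]
    N8 x:[20,76/3] y:[12,18] z:[17,24] -> miss, prune
    N10 x:[17,30] y:[10,35/2] z:[33,41] -> miss, prune
  N13 x:[24,30] y:[10,18] z:[-2,17] -> miss, prune

order=[0, 3, 4, 7, 15, 5, 9, 8, 10, 13]  |boxes|=10  |leaves|=1  hit=miss

== RESULT ==
[0, 3, 4, 7, 15, 5, 9, 8, 10, 13]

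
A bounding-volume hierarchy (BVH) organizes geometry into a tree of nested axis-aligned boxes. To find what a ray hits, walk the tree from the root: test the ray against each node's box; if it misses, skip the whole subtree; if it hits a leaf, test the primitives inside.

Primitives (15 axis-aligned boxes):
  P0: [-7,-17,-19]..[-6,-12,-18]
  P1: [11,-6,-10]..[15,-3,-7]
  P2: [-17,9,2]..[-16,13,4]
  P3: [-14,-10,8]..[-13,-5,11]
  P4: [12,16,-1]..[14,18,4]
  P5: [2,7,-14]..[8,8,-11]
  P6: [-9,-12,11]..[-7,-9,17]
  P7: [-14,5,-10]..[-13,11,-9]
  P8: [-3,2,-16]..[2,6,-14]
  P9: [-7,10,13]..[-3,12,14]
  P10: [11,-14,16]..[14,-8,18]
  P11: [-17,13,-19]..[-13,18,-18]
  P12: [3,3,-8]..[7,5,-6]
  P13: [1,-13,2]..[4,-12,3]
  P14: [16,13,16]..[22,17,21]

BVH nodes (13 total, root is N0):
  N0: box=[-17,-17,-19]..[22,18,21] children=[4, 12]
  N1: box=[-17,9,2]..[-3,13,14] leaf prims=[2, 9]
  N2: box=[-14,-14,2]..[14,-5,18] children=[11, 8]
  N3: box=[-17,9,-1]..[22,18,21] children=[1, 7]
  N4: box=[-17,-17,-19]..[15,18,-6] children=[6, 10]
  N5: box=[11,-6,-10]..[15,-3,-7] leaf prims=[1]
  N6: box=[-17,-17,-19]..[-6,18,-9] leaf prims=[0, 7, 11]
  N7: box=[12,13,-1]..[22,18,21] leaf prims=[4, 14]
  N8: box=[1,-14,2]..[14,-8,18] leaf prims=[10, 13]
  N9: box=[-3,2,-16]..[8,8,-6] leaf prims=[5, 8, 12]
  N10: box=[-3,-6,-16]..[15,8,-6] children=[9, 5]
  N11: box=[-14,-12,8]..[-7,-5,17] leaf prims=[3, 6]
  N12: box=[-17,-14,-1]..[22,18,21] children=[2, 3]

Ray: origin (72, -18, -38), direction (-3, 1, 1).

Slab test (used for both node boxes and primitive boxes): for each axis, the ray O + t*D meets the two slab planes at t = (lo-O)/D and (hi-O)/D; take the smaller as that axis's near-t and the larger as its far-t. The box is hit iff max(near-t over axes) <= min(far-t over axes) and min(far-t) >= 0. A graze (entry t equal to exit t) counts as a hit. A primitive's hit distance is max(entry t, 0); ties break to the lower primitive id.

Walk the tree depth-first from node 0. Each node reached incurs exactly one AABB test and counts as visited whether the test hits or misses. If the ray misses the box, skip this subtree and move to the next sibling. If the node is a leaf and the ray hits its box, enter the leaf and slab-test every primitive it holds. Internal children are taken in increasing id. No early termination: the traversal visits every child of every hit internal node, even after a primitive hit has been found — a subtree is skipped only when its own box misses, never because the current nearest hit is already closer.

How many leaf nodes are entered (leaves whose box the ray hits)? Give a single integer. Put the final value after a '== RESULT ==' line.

Traverse from the root:
N0 x:[50/3,89/3] y:[1,36] z:[19,59] -> hit [19,89/3], descend [4, 12]
  N4 x:[19,89/3] y:[1,36] z:[19,32] -> hit [19,89/3], descend [6, 10]
    N6 x:[26,89/3] y:[1,36] z:[19,29] -> hit [26,29] leaf, test {P0(miss), P7@t=85/3, P11(miss)}
    N10 x:[19,25] y:[12,26] z:[22,32] -> hit [22,25], descend [5, 9]
      N5 x:[19,61/3] y:[12,15] z:[28,31] -> miss, prune
      N9 x:[64/3,25] y:[20,26] z:[22,32] -> hit [22,25] leaf, test {P5(miss), P8@t=70/3, P12(miss)}
  N12 x:[50/3,89/3] y:[4,36] z:[37,59] -> miss, prune

7 AABB tests over nodes [0, 4, 6, 10, 5, 9, 12]; 2 leaves entered; closest P8.

== RESULT ==
2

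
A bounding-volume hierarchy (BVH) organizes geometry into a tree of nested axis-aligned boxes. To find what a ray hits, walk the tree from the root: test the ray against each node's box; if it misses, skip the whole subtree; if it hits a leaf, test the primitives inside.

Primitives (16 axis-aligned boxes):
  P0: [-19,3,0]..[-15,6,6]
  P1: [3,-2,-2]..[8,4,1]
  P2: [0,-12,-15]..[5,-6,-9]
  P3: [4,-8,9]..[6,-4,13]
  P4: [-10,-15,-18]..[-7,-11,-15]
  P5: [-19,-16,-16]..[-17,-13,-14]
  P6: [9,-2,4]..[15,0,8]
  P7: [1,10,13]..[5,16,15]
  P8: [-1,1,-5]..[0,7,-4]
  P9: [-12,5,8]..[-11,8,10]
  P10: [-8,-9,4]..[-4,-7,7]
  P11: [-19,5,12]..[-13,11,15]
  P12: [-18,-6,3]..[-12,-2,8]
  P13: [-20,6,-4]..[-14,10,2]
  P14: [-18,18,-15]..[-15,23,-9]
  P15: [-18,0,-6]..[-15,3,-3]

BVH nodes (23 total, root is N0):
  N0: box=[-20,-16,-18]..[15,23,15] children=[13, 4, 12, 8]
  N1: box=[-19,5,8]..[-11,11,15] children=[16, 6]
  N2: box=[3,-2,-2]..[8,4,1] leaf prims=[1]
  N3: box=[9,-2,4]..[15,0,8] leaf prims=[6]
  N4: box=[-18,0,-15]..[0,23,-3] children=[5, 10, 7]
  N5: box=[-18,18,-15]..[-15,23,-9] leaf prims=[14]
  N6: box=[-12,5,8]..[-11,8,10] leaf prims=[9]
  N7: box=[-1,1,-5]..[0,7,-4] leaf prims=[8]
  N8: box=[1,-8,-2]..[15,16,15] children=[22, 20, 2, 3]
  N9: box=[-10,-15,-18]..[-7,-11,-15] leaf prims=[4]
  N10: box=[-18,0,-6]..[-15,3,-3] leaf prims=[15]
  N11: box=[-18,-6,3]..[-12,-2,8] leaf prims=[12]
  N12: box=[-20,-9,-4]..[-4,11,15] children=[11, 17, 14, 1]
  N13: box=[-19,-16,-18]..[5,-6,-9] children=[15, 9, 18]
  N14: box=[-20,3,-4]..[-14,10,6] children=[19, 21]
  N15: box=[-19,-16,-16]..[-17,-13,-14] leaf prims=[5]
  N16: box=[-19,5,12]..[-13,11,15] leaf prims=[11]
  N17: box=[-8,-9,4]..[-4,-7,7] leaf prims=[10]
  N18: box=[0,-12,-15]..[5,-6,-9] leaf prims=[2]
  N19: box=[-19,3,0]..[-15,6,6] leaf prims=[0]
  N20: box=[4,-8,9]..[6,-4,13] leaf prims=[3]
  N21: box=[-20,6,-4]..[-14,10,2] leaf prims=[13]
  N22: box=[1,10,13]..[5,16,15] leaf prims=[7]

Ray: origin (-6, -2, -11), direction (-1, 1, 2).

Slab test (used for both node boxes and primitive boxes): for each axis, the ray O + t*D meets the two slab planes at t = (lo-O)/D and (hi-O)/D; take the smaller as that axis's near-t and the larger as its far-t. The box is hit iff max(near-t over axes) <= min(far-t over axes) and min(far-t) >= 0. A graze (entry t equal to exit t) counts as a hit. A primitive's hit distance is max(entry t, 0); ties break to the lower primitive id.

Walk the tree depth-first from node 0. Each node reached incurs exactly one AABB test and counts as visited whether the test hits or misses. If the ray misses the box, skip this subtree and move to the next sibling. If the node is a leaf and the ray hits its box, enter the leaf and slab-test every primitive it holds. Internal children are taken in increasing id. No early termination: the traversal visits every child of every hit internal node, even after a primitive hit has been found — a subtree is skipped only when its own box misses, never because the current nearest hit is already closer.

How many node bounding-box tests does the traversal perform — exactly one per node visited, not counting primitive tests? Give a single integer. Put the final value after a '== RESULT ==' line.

Traverse from the root:
N0 x:[-21,14] y:[-14,25] z:[-7/2,13] -> hit [-7/2,13], descend [4, 8, 12, 13]
  N4 x:[-6,12] y:[2,25] z:[-2,4] -> hit [2,4], descend [5, 7, 10]
    N5 x:[9,12] y:[20,25] z:[-2,1] -> miss, prune
    N7 x:[-6,-5] y:[3,9] z:[3,7/2] -> miss, prune
    N10 x:[9,12] y:[2,5] z:[5/2,4] -> miss, prune
  N8 x:[-21,-7] y:[-6,18] z:[9/2,13] -> miss, prune
  N12 x:[-2,14] y:[-7,13] z:[7/2,13] -> hit [7/2,13], descend [1, 11, 14, 17]
    N1 x:[5,13] y:[7,13] z:[19/2,13] -> hit [19/2,13], descend [6, 16]
      N6 x:[5,6] y:[7,10] z:[19/2,21/2] -> miss, prune
      N16 x:[7,13] y:[7,13] z:[23/2,13] -> hit [23/2,13] leaf, test {P11@t=23/2}
    N11 x:[6,12] y:[-4,0] z:[7,19/2] -> miss, prune
    N14 x:[8,14] y:[5,12] z:[7/2,17/2] -> hit [8,17/2], descend [19, 21]
      N19 x:[9,13] y:[5,8] z:[11/2,17/2] -> miss, prune
      N21 x:[8,14] y:[8,12] z:[7/2,13/2] -> miss, prune
    N17 x:[-2,2] y:[-7,-5] z:[15/2,9] -> miss, prune
  N13 x:[-11,13] y:[-14,-4] z:[-7/2,1] -> miss, prune

Visited [0, 4, 5, 7, 10, 8, 12, 1, 6, 16, 11, 14, 19, 21, 17, 13]. Tests: 16 box, 1 leaf. Nearest: P11.

== RESULT ==
16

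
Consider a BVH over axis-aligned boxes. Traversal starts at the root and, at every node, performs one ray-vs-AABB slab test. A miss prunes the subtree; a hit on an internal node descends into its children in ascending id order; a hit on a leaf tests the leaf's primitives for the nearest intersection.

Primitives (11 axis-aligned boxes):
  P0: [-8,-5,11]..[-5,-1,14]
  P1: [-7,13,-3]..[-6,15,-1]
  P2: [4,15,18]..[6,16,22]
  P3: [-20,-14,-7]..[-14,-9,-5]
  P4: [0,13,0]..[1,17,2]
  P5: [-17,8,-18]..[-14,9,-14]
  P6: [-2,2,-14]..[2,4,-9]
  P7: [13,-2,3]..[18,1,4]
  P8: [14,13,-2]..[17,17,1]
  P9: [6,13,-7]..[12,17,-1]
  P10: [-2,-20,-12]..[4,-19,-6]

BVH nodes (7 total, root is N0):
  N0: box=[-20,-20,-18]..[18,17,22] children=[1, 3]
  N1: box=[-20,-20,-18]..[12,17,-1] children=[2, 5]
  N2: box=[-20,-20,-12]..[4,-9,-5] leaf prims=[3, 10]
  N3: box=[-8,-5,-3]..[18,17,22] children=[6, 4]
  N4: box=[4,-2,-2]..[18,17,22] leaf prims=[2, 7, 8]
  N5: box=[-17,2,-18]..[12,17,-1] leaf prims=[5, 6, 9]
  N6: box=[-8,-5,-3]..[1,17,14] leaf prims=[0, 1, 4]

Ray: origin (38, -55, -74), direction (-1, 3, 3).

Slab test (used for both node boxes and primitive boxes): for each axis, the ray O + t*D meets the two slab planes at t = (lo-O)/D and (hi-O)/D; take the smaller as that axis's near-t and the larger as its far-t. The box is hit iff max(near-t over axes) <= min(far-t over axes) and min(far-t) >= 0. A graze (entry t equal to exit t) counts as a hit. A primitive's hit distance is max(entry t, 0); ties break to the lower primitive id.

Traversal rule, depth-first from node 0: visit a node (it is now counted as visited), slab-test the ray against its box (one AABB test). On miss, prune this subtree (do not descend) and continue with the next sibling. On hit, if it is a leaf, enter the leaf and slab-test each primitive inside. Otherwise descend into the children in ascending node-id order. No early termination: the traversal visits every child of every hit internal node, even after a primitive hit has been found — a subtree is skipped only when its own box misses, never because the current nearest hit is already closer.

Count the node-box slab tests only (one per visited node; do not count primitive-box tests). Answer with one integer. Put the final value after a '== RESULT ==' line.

Walk:
N0 x:[20,58] y:[35/3,24] z:[56/3,32] -> hit [20,24], descend [1, 3]
  N1 x:[26,58] y:[35/3,24] z:[56/3,73/3] -> miss, prune
  N3 x:[20,46] y:[50/3,24] z:[71/3,32] -> hit [71/3,24], descend [4, 6]
    N4 x:[20,34] y:[53/3,24] z:[24,32] -> hit [24,24] leaf, test {P2(miss), P7(miss), P8@t=24}
    N6 x:[37,46] y:[50/3,24] z:[71/3,88/3] -> miss, prune

order=[0, 1, 3, 4, 6]  |boxes|=5  |leaves|=1  hit=P8

== RESULT ==
5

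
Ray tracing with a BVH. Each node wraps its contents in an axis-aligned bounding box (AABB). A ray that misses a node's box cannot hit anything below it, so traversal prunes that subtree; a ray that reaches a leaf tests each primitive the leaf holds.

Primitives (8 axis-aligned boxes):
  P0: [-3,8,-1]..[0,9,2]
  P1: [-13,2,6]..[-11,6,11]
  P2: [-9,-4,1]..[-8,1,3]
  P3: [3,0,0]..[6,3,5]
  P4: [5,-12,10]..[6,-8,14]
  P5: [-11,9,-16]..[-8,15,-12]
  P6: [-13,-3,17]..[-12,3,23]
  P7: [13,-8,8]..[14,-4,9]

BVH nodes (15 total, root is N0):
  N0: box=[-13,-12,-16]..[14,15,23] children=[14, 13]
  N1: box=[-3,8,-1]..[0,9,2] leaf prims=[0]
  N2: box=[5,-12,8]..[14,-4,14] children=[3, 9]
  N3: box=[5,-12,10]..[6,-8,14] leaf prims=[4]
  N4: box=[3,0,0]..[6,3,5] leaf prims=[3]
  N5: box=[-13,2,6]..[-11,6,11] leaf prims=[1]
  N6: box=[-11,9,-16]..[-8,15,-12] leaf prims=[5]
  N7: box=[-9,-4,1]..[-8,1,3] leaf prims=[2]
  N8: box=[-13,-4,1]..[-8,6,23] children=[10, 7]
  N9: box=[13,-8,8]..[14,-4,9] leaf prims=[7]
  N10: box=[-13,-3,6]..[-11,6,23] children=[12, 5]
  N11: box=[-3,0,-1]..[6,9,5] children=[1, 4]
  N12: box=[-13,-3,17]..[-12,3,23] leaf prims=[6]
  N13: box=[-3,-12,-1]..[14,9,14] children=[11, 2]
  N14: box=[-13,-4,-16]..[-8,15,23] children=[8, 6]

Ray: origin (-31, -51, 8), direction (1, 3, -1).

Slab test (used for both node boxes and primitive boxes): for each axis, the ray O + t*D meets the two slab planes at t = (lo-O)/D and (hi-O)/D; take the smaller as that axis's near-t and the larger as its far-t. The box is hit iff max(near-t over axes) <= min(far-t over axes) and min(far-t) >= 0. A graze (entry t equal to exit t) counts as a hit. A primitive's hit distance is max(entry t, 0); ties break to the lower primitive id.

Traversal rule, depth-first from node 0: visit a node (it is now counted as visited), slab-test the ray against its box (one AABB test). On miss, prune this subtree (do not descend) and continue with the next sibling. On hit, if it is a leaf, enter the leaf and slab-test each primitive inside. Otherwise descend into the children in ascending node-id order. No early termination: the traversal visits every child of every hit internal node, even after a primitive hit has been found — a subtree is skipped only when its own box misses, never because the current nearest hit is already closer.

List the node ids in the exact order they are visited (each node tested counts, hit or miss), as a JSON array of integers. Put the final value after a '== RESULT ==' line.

Traverse from the root:
N0 x:[18,45] y:[13,22] z:[-15,24] -> hit [18,22], descend [13, 14]
  N13 x:[28,45] y:[13,20] z:[-6,9] -> miss, prune
  N14 x:[18,23] y:[47/3,22] z:[-15,24] -> hit [18,22], descend [6, 8]
    N6 x:[20,23] y:[20,22] z:[20,24] -> hit [20,22] leaf, test {P5@t=20}
    N8 x:[18,23] y:[47/3,19] z:[-15,7] -> miss, prune

5 AABB tests over nodes [0, 13, 14, 6, 8]; 1 leaf entered; closest P5.

== RESULT ==
[0, 13, 14, 6, 8]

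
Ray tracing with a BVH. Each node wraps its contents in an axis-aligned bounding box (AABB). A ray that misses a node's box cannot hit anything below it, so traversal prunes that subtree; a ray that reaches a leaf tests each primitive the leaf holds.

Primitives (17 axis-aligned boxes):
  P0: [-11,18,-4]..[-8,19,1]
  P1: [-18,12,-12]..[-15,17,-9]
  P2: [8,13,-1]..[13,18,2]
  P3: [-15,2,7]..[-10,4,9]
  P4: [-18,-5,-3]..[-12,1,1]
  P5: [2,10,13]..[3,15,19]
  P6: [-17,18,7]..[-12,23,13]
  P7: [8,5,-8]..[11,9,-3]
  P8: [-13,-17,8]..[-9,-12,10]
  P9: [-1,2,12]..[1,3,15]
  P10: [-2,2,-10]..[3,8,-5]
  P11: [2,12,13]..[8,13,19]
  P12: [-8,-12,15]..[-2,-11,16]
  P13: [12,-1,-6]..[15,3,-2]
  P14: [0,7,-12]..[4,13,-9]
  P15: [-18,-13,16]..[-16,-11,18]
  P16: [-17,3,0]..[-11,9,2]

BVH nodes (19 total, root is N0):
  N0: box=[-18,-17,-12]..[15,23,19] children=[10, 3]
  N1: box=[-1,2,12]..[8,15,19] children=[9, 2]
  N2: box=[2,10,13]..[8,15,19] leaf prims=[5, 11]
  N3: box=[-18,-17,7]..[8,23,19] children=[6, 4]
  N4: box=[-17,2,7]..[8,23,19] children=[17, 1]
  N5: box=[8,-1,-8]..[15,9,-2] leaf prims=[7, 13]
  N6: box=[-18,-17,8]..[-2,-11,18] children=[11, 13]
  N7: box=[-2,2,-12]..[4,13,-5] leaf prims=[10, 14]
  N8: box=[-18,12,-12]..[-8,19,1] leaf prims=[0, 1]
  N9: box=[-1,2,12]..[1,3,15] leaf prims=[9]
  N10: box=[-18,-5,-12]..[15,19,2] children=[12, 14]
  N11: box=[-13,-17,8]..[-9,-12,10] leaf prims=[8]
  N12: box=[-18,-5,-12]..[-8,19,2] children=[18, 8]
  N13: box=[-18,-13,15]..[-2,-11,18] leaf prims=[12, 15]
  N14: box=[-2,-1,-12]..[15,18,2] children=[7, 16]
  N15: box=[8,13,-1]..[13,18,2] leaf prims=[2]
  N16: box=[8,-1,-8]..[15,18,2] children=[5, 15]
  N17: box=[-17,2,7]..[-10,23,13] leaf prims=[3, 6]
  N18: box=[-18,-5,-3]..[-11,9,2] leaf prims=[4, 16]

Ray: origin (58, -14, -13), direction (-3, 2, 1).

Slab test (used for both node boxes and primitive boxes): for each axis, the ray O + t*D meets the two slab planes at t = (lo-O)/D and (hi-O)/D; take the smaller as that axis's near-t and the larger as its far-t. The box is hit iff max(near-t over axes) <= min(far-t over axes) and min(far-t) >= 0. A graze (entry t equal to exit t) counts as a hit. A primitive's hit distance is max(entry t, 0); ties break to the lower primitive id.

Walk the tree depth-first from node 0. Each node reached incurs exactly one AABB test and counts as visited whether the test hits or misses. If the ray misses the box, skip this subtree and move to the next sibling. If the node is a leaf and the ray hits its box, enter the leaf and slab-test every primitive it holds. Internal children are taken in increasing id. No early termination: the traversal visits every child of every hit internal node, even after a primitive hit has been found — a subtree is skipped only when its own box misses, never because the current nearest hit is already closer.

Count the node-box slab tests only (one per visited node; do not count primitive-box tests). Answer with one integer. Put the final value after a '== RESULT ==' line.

Traverse from the root:
N0 x:[43/3,76/3] y:[-3/2,37/2] z:[1,32] -> hit [43/3,37/2], descend [3, 10]
  N3 x:[50/3,76/3] y:[-3/2,37/2] z:[20,32] -> miss, prune
  N10 x:[43/3,76/3] y:[9/2,33/2] z:[1,15] -> hit [43/3,15], descend [12, 14]
    N12 x:[22,76/3] y:[9/2,33/2] z:[1,15] -> miss, prune
    N14 x:[43/3,20] y:[13/2,16] z:[1,15] -> hit [43/3,15], descend [7, 16]
      N7 x:[18,20] y:[8,27/2] z:[1,8] -> miss, prune
      N16 x:[43/3,50/3] y:[13/2,16] z:[5,15] -> hit [43/3,15], descend [5, 15]
        N5 x:[43/3,50/3] y:[13/2,23/2] z:[5,11] -> miss, prune
        N15 x:[15,50/3] y:[27/2,16] z:[12,15] -> hit [15,15] leaf, test {P2@t=15}

9 AABB tests over nodes [0, 3, 10, 12, 14, 7, 16, 5, 15]; 1 leaf entered; closest P2.

== RESULT ==
9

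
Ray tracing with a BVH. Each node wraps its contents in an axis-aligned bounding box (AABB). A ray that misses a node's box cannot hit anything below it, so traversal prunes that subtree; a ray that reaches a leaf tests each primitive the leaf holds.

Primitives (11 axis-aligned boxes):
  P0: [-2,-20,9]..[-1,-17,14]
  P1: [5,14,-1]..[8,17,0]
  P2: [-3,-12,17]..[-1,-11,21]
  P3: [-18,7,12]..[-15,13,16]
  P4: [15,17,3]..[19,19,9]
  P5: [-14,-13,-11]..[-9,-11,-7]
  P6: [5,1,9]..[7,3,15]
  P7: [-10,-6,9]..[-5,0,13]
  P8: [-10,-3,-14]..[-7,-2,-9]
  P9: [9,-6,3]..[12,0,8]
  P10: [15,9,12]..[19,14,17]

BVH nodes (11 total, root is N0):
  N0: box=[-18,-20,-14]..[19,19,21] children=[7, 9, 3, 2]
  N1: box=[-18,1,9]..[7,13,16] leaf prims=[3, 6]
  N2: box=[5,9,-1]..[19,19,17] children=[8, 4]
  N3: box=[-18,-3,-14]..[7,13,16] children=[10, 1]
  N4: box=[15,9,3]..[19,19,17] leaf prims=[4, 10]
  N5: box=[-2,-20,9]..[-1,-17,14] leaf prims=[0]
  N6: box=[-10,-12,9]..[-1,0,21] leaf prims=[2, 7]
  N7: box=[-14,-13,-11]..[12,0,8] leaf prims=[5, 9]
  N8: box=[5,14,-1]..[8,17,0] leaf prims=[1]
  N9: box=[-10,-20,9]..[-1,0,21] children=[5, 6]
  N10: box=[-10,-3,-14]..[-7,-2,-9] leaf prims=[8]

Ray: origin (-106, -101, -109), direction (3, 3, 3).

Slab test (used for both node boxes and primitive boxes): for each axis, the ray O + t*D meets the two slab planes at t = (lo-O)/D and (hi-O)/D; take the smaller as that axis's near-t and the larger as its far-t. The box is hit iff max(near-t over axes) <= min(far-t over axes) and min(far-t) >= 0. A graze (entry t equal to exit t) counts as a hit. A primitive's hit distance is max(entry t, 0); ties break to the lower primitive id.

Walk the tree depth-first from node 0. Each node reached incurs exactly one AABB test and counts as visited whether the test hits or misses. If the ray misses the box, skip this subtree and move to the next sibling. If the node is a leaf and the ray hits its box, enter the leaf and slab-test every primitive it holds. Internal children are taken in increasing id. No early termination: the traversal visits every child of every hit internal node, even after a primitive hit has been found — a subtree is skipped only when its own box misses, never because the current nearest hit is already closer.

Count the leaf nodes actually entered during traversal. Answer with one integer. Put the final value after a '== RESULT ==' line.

Traverse from the root:
N0 x:[88/3,125/3] y:[27,40] z:[95/3,130/3] -> hit [95/3,40], descend [2, 3, 7, 9]
  N2 x:[37,125/3] y:[110/3,40] z:[36,42] -> hit [37,40], descend [4, 8]
    N4 x:[121/3,125/3] y:[110/3,40] z:[112/3,42] -> miss, prune
    N8 x:[37,38] y:[115/3,118/3] z:[36,109/3] -> miss, prune
  N3 x:[88/3,113/3] y:[98/3,38] z:[95/3,125/3] -> hit [98/3,113/3], descend [1, 10]
    N1 x:[88/3,113/3] y:[34,38] z:[118/3,125/3] -> miss, prune
    N10 x:[32,33] y:[98/3,33] z:[95/3,100/3] -> hit [98/3,33] leaf, test {P8@t=98/3}
  N7 x:[92/3,118/3] y:[88/3,101/3] z:[98/3,39] -> hit [98/3,101/3] leaf, test {P5(miss), P9(miss)}
  N9 x:[32,35] y:[27,101/3] z:[118/3,130/3] -> miss, prune

Summary -> nodes [0, 2, 4, 8, 3, 1, 10, 7, 9]; box-tests=9; leaf-entries=2; first=P8

== RESULT ==
2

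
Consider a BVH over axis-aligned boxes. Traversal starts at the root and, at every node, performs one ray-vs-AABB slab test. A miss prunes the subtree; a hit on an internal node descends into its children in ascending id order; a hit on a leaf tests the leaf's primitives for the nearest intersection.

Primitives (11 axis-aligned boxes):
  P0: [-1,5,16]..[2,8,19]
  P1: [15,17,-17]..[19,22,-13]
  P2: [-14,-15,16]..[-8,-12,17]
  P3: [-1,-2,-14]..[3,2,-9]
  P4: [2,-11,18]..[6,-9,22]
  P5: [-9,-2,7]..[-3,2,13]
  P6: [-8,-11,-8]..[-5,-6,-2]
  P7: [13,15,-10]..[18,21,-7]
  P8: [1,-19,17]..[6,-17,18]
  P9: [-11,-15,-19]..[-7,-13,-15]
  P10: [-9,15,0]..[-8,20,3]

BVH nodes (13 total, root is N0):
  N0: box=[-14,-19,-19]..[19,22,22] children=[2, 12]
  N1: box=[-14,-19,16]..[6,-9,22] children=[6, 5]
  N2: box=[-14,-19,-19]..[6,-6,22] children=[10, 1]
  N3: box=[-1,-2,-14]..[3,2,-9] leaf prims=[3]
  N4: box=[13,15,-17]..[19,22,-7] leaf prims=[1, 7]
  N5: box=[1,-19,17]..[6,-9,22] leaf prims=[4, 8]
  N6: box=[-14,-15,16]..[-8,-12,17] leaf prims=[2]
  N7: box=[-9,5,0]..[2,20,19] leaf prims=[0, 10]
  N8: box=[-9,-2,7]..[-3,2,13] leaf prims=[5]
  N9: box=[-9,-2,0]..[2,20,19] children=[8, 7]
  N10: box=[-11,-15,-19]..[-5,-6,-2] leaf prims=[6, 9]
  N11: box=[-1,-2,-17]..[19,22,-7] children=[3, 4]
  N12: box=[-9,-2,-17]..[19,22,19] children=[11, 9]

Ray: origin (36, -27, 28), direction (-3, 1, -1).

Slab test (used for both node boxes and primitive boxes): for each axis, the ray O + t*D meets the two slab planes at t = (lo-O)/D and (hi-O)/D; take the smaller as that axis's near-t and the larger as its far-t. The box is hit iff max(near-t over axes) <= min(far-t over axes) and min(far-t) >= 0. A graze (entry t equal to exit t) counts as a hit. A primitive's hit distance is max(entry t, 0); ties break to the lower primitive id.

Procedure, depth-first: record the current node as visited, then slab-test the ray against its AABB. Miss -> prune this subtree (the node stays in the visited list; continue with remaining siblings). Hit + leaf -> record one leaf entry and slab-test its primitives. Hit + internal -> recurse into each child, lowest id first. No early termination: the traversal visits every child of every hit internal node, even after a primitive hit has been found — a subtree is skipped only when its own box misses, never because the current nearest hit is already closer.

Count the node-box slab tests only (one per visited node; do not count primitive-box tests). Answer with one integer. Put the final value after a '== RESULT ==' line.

Trace the traversal:
N0 x:[17/3,50/3] y:[8,49] z:[6,47] -> hit [8,50/3], descend [2, 12]
  N2 x:[10,50/3] y:[8,21] z:[6,47] -> hit [10,50/3], descend [1, 10]
    N1 x:[10,50/3] y:[8,18] z:[6,12] -> hit [10,12], descend [5, 6]
      N5 x:[10,35/3] y:[8,18] z:[6,11] -> hit [10,11] leaf, test {P4(miss), P8@t=10}
      N6 x:[44/3,50/3] y:[12,15] z:[11,12] -> miss, prune
    N10 x:[41/3,47/3] y:[12,21] z:[30,47] -> miss, prune
  N12 x:[17/3,15] y:[25,49] z:[9,45] -> miss, prune

7 AABB tests over nodes [0, 2, 1, 5, 6, 10, 12]; 1 leaf entered; closest P8.

== RESULT ==
7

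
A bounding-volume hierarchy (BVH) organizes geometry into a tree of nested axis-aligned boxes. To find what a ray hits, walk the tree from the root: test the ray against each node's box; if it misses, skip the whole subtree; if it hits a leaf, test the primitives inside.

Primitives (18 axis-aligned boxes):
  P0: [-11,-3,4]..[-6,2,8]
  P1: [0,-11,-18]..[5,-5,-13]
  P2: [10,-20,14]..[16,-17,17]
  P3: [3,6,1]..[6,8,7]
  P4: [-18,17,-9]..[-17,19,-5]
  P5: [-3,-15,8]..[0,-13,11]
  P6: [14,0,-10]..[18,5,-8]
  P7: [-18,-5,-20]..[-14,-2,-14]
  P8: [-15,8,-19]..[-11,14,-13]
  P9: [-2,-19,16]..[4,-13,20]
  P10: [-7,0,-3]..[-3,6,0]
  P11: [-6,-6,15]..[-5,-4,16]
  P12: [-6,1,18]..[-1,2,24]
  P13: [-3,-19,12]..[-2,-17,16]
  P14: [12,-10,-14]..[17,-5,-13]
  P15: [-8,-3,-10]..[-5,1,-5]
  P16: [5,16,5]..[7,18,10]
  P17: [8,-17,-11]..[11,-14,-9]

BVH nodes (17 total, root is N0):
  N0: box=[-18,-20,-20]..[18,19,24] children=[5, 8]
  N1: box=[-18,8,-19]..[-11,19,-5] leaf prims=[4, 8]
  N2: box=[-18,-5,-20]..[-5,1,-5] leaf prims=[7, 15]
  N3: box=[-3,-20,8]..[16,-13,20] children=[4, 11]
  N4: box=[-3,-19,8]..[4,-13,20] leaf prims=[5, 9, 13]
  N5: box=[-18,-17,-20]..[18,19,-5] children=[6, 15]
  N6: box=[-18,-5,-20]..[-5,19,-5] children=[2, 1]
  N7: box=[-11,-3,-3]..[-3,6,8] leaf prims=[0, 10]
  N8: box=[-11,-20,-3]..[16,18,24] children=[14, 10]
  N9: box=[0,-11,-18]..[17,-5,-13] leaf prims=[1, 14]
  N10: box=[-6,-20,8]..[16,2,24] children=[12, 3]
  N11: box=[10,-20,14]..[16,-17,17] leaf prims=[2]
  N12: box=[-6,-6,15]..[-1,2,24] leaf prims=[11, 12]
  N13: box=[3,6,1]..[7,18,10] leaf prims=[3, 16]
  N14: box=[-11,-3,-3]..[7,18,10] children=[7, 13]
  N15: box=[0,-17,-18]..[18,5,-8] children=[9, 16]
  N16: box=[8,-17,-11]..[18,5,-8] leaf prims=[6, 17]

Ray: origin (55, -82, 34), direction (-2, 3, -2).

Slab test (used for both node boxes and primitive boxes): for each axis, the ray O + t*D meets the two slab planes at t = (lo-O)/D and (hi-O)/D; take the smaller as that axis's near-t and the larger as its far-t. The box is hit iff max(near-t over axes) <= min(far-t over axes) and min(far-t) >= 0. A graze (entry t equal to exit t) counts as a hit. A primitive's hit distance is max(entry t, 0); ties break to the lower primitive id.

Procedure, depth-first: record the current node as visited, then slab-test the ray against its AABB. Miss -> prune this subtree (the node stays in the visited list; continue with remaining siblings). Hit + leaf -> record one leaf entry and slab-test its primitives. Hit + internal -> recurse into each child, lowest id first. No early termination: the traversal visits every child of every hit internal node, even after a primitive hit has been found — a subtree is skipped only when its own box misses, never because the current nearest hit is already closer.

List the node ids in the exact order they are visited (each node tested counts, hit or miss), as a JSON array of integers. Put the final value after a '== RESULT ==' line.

Traverse from the root:
N0 x:[37/2,73/2] y:[62/3,101/3] z:[5,27] -> hit [62/3,27], descend [5, 8]
  N5 x:[37/2,73/2] y:[65/3,101/3] z:[39/2,27] -> hit [65/3,27], descend [6, 15]
    N6 x:[30,73/2] y:[77/3,101/3] z:[39/2,27] -> miss, prune
    N15 x:[37/2,55/2] y:[65/3,29] z:[21,26] -> hit [65/3,26], descend [9, 16]
      N9 x:[19,55/2] y:[71/3,77/3] z:[47/2,26] -> hit [71/3,77/3] leaf, test {P1@t=25, P14(miss)}
      N16 x:[37/2,47/2] y:[65/3,29] z:[21,45/2] -> hit [65/3,45/2] leaf, test {P6(miss), P17@t=22}
  N8 x:[39/2,33] y:[62/3,100/3] z:[5,37/2] -> miss, prune

order=[0, 5, 6, 15, 9, 16, 8]  |boxes|=7  |leaves|=2  hit=P17

== RESULT ==
[0, 5, 6, 15, 9, 16, 8]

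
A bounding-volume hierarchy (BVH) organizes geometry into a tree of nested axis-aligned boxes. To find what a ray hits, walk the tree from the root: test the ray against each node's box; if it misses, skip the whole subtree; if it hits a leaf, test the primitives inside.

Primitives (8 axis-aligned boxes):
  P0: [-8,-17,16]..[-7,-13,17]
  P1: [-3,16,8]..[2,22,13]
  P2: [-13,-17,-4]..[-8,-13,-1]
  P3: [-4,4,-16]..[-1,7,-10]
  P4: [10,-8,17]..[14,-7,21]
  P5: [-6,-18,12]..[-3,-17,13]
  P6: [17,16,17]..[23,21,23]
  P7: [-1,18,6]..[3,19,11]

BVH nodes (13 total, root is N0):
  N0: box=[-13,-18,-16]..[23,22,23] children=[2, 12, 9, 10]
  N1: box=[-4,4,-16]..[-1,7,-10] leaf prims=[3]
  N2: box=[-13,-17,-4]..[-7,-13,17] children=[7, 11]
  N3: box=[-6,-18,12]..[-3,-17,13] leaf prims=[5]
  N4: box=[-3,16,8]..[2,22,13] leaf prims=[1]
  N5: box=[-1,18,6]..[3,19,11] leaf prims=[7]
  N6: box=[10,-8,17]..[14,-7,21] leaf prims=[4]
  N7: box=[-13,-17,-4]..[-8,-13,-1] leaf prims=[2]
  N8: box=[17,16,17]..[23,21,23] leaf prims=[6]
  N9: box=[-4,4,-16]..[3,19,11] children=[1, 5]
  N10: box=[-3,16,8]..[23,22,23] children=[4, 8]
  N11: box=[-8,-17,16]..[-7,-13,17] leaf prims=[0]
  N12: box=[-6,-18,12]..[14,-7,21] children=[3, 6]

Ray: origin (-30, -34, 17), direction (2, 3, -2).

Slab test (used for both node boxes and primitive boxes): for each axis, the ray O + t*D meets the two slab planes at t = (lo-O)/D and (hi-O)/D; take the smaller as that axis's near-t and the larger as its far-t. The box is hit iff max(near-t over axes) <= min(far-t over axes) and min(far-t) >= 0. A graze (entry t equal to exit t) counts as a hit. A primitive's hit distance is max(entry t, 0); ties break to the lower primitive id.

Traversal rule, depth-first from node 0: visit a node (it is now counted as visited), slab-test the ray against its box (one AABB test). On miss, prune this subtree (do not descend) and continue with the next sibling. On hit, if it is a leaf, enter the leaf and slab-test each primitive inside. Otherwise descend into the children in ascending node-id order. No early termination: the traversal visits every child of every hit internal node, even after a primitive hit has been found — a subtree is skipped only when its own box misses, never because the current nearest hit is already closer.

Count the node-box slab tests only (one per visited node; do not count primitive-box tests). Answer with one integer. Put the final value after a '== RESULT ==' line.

Trace the traversal:
N0 x:[17/2,53/2] y:[16/3,56/3] z:[-3,33/2] -> hit [17/2,33/2], descend [2, 9, 10, 12]
  N2 x:[17/2,23/2] y:[17/3,7] z:[0,21/2] -> miss, prune
  N9 x:[13,33/2] y:[38/3,53/3] z:[3,33/2] -> hit [13,33/2], descend [1, 5]
    N1 x:[13,29/2] y:[38/3,41/3] z:[27/2,33/2] -> hit [27/2,41/3] leaf, test {P3@t=27/2}
    N5 x:[29/2,33/2] y:[52/3,53/3] z:[3,11/2] -> miss, prune
  N10 x:[27/2,53/2] y:[50/3,56/3] z:[-3,9/2] -> miss, prune
  N12 x:[12,22] y:[16/3,9] z:[-2,5/2] -> miss, prune

Summary -> nodes [0, 2, 9, 1, 5, 10, 12]; box-tests=7; leaf-entries=1; first=P3

== RESULT ==
7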